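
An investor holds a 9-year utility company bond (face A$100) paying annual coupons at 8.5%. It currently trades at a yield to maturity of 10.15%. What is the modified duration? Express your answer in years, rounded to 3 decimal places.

5.909 years

Periodic yield y = 0.1015. First find Macaulay duration:
  t   CF        PV=CF/(1+0.1015)^t    t·PV
  1         8.50         7.7167         7.7167
  2         8.50         7.0057        14.0113
  3         8.50         6.3601        19.0804
  4         8.50         5.7741        23.0962
  5         8.50         5.2420        26.2100
  6         8.50         4.7590        28.5538
  7         8.50         4.3204        30.2430
  8         8.50         3.9223        31.3786
  9       108.50        45.4537       409.0833
  Σ                     90.5540       589.3733
P = 90.5540; Macaulay duration = 589.3733 / 90.5540 = 6.50853 years.
Modified duration = D_Mac / (1 + y) = 6.50853 / 1.1015 = 5.90879 years.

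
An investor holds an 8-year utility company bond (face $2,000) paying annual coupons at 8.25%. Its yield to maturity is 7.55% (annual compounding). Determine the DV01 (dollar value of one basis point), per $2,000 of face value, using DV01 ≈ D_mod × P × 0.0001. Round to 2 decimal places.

$1.20

Periodic yield y = 0.0755.
  t   CF        PV=CF/(1+0.0755)^t    t·PV
  1       165.00       153.4170       153.4170
  2       165.00       142.6472       285.2943
  3       165.00       132.6333       397.9000
  4       165.00       123.3225       493.2900
  5       165.00       114.6653       573.3263
  6       165.00       106.6158       639.6946
  7       165.00        99.1314       693.9195
  8     2,165.00     1,209.4129     9,675.3029
  Σ                  2,081.8452    12,912.1446
P = 2,081.8452; D_Mac = 6.20226 yrs; D_mod = 5.76686 yrs.
DV01 ≈ 5.76686 × 2,081.8452 × 0.0001 = 1.200571.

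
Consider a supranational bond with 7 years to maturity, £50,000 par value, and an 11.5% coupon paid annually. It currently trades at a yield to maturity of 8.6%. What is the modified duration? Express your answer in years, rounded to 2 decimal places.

4.88 years

Periodic yield y = 0.086. First find Macaulay duration:
  t   CF        PV=CF/(1+0.086)^t    t·PV
  1     5,750.00     5,294.6593     5,294.6593
  2     5,750.00     4,875.3769     9,750.7538
  3     5,750.00     4,489.2973    13,467.8920
  4     5,750.00     4,133.7913    16,535.1651
  5     5,750.00     3,806.4376    19,032.1882
  6     5,750.00     3,505.0070    21,030.0422
  7    55,750.00    31,292.1998   219,045.3988
  Σ                 57,396.7693   304,156.0992
P = 57,396.7693; Macaulay duration = 304,156.0992 / 57,396.7693 = 5.29919 years.
Modified duration = D_Mac / (1 + y) = 5.29919 / 1.086 = 4.87954 years.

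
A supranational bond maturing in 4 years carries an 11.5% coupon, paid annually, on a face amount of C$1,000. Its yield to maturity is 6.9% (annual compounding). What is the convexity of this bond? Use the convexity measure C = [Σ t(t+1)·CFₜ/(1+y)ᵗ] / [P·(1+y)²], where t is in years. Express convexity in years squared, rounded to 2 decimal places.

14.40

With y = 0.069:
  t   CF        PV=CF/(1+0.069)^t    t·PV        t(t+1)·PV
  1       115.00       107.5772       107.5772         215.1543
  2       115.00       100.6335       201.2669         603.8008
  3       115.00        94.1379       282.4138       1,129.6554
  4     1,115.00       853.8155     3,415.2621      17,076.3105
  Σ                  1,156.1641     4,006.5200      19,024.9210
P = 1,156.1641.
Convexity = Σ t(t+1)·PV / [P·(1+y)²] = 19,024.9210 / (1,156.1641 × 1.142761) = 14.39952.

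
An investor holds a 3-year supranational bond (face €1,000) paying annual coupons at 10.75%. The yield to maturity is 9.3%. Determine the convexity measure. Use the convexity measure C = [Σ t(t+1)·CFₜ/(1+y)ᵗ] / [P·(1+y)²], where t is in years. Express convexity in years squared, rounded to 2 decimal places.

With y = 0.093:
  t   CF        PV=CF/(1+0.093)^t    t·PV        t(t+1)·PV
  1       107.50        98.3532        98.3532         196.7063
  2       107.50        89.9846       179.9692         539.9075
  3     1,107.50       848.1707     2,544.5120      10,178.0480
  Σ                  1,036.5084     2,822.8343      10,914.6619
P = 1,036.5084.
Convexity = Σ t(t+1)·PV / [P·(1+y)²] = 10,914.6619 / (1,036.5084 × 1.194649) = 8.81449.

8.81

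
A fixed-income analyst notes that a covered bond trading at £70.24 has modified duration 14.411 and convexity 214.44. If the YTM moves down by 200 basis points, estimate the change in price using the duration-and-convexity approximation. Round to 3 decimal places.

Duration effect: -D_mod·Δy = -14.411 × (-0.02) = +0.288220
Convexity effect: ½·C·(Δy)² = 0.5 × 214.44 × (-0.02)² = +0.0428880
ΔP/P ≈ +0.288220 + 0.0428880 = +0.331108
ΔP ≈ 70.24 × (+0.331108) = +23.25702592.

+£23.257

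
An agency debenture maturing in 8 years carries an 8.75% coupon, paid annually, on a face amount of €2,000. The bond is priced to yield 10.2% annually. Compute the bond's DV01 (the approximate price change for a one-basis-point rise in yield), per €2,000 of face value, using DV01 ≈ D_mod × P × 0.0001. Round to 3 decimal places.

Periodic yield y = 0.102.
  t   CF        PV=CF/(1+0.102)^t    t·PV
  1       175.00       158.8022       158.8022
  2       175.00       144.1036       288.2072
  3       175.00       130.7655       392.2966
  4       175.00       118.6620       474.6480
  5       175.00       107.6788       538.3938
  6       175.00        97.7121       586.2728
  7       175.00        88.6680       620.6760
  8     2,175.00     1,000.0150     8,000.1198
  Σ                  1,846.4072    11,059.4164
P = 1,846.4072; D_Mac = 5.98970 yrs; D_mod = 5.43530 yrs.
DV01 ≈ 5.43530 × 1,846.4072 × 0.0001 = 1.003577.

€1.004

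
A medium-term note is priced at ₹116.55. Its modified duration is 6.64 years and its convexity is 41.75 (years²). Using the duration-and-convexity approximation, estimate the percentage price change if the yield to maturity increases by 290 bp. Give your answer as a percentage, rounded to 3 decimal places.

Duration effect: -D_mod·Δy = -6.64 × (+0.029) = -0.192560
Convexity effect: ½·C·(Δy)² = 0.5 × 41.75 × (0.029)² = +0.017555875
ΔP/P ≈ -0.192560 + 0.017555875 = -0.175004125
= -17.5004125%.

-17.500%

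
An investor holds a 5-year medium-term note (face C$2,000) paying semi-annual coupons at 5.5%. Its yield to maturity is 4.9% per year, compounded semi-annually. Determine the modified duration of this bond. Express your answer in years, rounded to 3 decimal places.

Periodic yield y = 0.0245. First find Macaulay duration:
  t   CF        PV=CF/(1+0.0245)^t    t·PV
  1        55.00        53.6847        53.6847
  2        55.00        52.4009       104.8018
  3        55.00        51.1478       153.4433
  4        55.00        49.9246       199.6985
  5        55.00        48.7307       243.6536
  6        55.00        47.5654       285.3922
  7        55.00        46.4279       324.9952
  8        55.00        45.3176       362.5409
  9        55.00        44.2339       398.1049
  10    2,055.00     1,613.2148    16,132.1480
  Σ                  2,052.6483    18,258.4633
P = 2,052.6483; Macaulay duration = 18,258.4633 / 2,052.6483 = 8.89508 half-year periods = 4.44754 years.
Modified duration = D_Mac / (1 + y) = 4.44754 / 1.0245 = 4.34118 years.

4.341 years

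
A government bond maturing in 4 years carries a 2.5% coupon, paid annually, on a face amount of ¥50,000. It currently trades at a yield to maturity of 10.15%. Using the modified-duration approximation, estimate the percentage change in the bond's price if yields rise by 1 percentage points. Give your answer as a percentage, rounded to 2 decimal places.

Periodic yield y = 0.1015. Modified duration first:
  t   CF        PV=CF/(1+0.1015)^t    t·PV
  1     1,250.00     1,134.8162     1,134.8162
  2     1,250.00     1,030.2462     2,060.4923
  3     1,250.00       935.3120     2,805.9360
  4    51,250.00    34,814.1554   139,256.6217
  Σ                 37,914.5298   145,257.8662
P = 37,914.5298; D_Mac = 3.83119 yrs; D_mod = 3.83119/(1+0.1015) = 3.47816 yrs.
ΔP/P ≈ -D_mod · Δy = -3.47816 × (+0.01) = -0.034782 = -3.4782%.

-3.48%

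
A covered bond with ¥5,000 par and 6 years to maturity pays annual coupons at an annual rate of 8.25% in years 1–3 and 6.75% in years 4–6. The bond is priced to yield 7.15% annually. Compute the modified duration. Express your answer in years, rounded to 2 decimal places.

Periodic yield y = 0.0715. First find Macaulay duration:
  t   CF        PV=CF/(1+0.0715)^t    t·PV
  1       412.50       384.9743       384.9743
  2       412.50       359.2854       718.5709
  3       412.50       335.3107     1,005.9321
  4       337.50       256.0384     1,024.1535
  5       337.50       238.9532     1,194.7661
  6     5,337.50     3,526.8325    21,160.9951
  Σ                  5,101.3946    25,489.3921
P = 5,101.3946; Macaulay duration = 25,489.3921 / 5,101.3946 = 4.99655 years.
Modified duration = D_Mac / (1 + y) = 4.99655 / 1.0715 = 4.66314 years.

4.66 years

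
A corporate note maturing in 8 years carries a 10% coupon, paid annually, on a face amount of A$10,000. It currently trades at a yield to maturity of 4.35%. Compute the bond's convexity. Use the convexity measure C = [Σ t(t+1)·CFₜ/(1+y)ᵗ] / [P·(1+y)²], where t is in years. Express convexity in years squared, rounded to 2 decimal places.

With y = 0.0435:
  t   CF        PV=CF/(1+0.0435)^t    t·PV        t(t+1)·PV
  1     1,000.00       958.3134       958.3134       1,916.6267
  2     1,000.00       918.3645     1,836.7290       5,510.1871
  3     1,000.00       880.0810     2,640.2430      10,560.9719
  4     1,000.00       843.3934     3,373.5735      16,867.8675
  5     1,000.00       808.2351     4,041.1757      24,247.0544
  6     1,000.00       774.5425     4,647.2553      32,530.7870
  7     1,000.00       742.2545     5,195.7813      41,566.2508
  8    11,000.00     7,824.4363    62,595.4902     563,359.4119
  Σ                 13,749.6207    85,288.5615     696,559.1573
P = 13,749.6207.
Convexity = Σ t(t+1)·PV / [P·(1+y)²] = 696,559.1573 / (13,749.6207 × 1.088892) = 46.52457.

46.52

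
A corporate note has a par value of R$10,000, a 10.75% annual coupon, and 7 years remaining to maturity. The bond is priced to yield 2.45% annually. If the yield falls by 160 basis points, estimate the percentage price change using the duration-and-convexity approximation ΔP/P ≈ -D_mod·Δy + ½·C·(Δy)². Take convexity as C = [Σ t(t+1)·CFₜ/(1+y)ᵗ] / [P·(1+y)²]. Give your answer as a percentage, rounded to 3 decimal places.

With y = 0.0245:
  t   CF        PV=CF/(1+0.0245)^t    t·PV        t(t+1)·PV
  1     1,075.00     1,049.2923     1,049.2923       2,098.5847
  2     1,075.00     1,024.1995     2,048.3989       6,145.1967
  3     1,075.00       999.7066     2,999.1199      11,996.4797
  4     1,075.00       975.7995     3,903.1982      19,515.9910
  5     1,075.00       952.4642     4,762.3209      28,573.9253
  6     1,075.00       929.6868     5,578.1211      39,046.8477
  7    11,075.00     9,348.8888    65,442.2218     523,537.7748
  Σ                 15,280.0378    85,782.6732     630,914.7998
P = 15,280.0378; D_Mac = 5.61404 yrs; D_mod = 5.47978 yrs; C = 39.33891.
Duration effect: -5.47978 × (-0.016) = +0.087676
Convexity effect: 0.5 × 39.33891 × (-0.016)² = +0.0050354
ΔP/P ≈ +0.087676 + 0.0050354 = +0.092712 = +9.2712%.

+9.271%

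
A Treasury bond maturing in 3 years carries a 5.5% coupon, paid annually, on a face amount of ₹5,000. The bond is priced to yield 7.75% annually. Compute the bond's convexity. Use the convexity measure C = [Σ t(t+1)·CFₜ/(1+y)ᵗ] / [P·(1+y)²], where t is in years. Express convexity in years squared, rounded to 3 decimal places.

With y = 0.0775:
  t   CF        PV=CF/(1+0.0775)^t    t·PV        t(t+1)·PV
  1       275.00       255.2204       255.2204         510.4408
  2       275.00       236.8635       473.7270       1,421.1810
  3     5,275.00     4,216.6798    12,650.0395      50,600.1581
  Σ                  4,708.7638    13,378.9869      52,531.7799
P = 4,708.7638.
Convexity = Σ t(t+1)·PV / [P·(1+y)²] = 52,531.7799 / (4,708.7638 × 1.161006) = 9.60905.

9.609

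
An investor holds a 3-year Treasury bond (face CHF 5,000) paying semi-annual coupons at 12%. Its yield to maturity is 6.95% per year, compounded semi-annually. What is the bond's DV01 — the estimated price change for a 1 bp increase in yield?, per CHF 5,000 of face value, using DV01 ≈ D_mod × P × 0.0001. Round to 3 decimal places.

CHF 1.444

Periodic yield y = 0.03475.
  t   CF        PV=CF/(1+0.03475)^t    t·PV
  1       300.00       289.9251       289.9251
  2       300.00       280.1886       560.3771
  3       300.00       270.7790       812.3369
  4       300.00       261.6854     1,046.7417
  5       300.00       252.8972     1,264.4862
  6     5,300.00     4,317.8073    25,906.8440
  Σ                  5,673.2826    29,880.7109
P = 5,673.2826; D_Mac = 5.26692 half-year periods = 2.63346 yrs; D_mod = 2.54502 yrs.
DV01 ≈ 2.54502 × 5,673.2826 × 0.0001 = 1.443861.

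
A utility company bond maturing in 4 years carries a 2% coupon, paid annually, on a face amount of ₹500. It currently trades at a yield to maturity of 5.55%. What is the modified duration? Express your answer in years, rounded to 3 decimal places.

3.671 years

Periodic yield y = 0.0555. First find Macaulay duration:
  t   CF        PV=CF/(1+0.0555)^t    t·PV
  1        10.00         9.4742         9.4742
  2        10.00         8.9760        17.9520
  3        10.00         8.5040        25.5121
  4       510.00       410.9010     1,643.6041
  Σ                    437.8553     1,696.5424
P = 437.8553; Macaulay duration = 1,696.5424 / 437.8553 = 3.87466 years.
Modified duration = D_Mac / (1 + y) = 3.87466 / 1.0555 = 3.67093 years.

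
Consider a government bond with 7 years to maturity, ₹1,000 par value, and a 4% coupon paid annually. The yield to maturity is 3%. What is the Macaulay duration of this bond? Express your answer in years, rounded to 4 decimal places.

Periodic yield y = 0.03. Discount each cash flow and weight by its year:
  t   CF        PV=CF/(1+0.03)^t    t·PV
  1        40.00        38.8350        38.8350
  2        40.00        37.7038        75.4077
  3        40.00        36.6057       109.8170
  4        40.00        35.5395       142.1579
  5        40.00        34.5044       172.5218
  6        40.00        33.4994       200.9962
  7     1,040.00       845.6152     5,919.3062
  Σ                  1,062.3028     6,659.0417
Price P = Σ PV = 1,062.3028.
Macaulay duration = Σ(t·PV) / P = 6,659.0417 / 1,062.3028 = 6.26850 years.

6.2685 years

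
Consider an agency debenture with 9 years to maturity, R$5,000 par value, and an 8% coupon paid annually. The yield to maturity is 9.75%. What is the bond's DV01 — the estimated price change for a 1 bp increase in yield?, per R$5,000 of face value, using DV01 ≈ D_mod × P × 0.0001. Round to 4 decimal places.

R$2.7049

Periodic yield y = 0.0975.
  t   CF        PV=CF/(1+0.0975)^t    t·PV
  1       400.00       364.4647       364.4647
  2       400.00       332.0863       664.1726
  3       400.00       302.5843       907.7529
  4       400.00       275.7032     1,102.8130
  5       400.00       251.2102     1,256.0512
  6       400.00       228.8932     1,373.3590
  7       400.00       208.5587     1,459.9108
  8       400.00       190.0307     1,520.2456
  9     5,400.00     2,337.5074    21,037.5669
  Σ                  4,491.0387    29,686.3366
P = 4,491.0387; D_Mac = 6.61013 yrs; D_mod = 6.02289 yrs.
DV01 ≈ 6.02289 × 4,491.0387 × 0.0001 = 2.704905.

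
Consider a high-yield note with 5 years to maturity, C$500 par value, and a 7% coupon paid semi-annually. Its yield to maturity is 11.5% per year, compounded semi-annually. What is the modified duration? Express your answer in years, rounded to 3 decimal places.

3.994 years

Periodic yield y = 0.0575. First find Macaulay duration:
  t   CF        PV=CF/(1+0.0575)^t    t·PV
  1        17.50        16.5485        16.5485
  2        17.50        15.6487        31.2973
  3        17.50        14.7978        44.3934
  4        17.50        13.9932        55.9727
  5        17.50        13.2323        66.1616
  6        17.50        12.5128        75.0770
  7        17.50        11.8325        82.8273
  8        17.50        11.1891        89.5128
  9        17.50        10.5807        95.2264
  10      517.50       295.8739     2,958.7386
  Σ                    416.2094     3,515.7556
P = 416.2094; Macaulay duration = 3,515.7556 / 416.2094 = 8.44708 half-year periods = 4.22354 years.
Modified duration = D_Mac / (1 + y) = 4.22354 / 1.0575 = 3.99389 years.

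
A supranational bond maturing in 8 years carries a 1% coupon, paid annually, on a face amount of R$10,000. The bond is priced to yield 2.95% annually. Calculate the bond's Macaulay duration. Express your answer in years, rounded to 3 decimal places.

Periodic yield y = 0.0295. Discount each cash flow and weight by its year:
  t   CF        PV=CF/(1+0.0295)^t    t·PV
  1       100.00        97.1345        97.1345
  2       100.00        94.3512       188.7023
  3       100.00        91.6476       274.9427
  4       100.00        89.0214       356.0857
  5       100.00        86.4706       432.3528
  6       100.00        83.9928       503.9566
  7       100.00        81.5860       571.1019
  8    10,100.00     8,004.0643    64,032.5140
  Σ                  8,628.2683    66,456.7906
Price P = Σ PV = 8,628.2683.
Macaulay duration = Σ(t·PV) / P = 66,456.7906 / 8,628.2683 = 7.70222 years.

7.702 years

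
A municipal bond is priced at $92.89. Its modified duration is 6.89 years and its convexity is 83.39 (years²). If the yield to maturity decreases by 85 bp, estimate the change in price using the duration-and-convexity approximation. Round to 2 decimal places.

+$5.72

Duration effect: -D_mod·Δy = -6.89 × (-0.0085) = +0.058565
Convexity effect: ½·C·(Δy)² = 0.5 × 83.39 × (-0.0085)² = +0.00301246375
ΔP/P ≈ +0.058565 + 0.00301246375 = +0.06157746375
ΔP ≈ 92.89 × (+0.06157746375) = +5.7199306077375.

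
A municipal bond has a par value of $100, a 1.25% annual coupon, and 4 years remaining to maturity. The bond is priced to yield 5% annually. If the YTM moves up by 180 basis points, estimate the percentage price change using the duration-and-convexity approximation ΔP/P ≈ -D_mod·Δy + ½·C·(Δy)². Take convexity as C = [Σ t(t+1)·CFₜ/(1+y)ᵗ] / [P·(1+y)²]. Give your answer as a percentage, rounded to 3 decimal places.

With y = 0.05:
  t   CF        PV=CF/(1+0.05)^t    t·PV        t(t+1)·PV
  1         1.25         1.1905         1.1905           2.3810
  2         1.25         1.1338         2.2676           6.8027
  3         1.25         1.0798         3.2394          12.9576
  4       101.25        83.2986       333.1945       1,665.9725
  Σ                     86.7027       339.8919       1,688.1137
P = 86.7027; D_Mac = 3.92020 yrs; D_mod = 3.73352 yrs; C = 17.65999.
Duration effect: -3.73352 × (+0.018) = -0.067203
Convexity effect: 0.5 × 17.65999 × (0.018)² = +0.0028609
ΔP/P ≈ -0.067203 + 0.0028609 = -0.064343 = -6.4343%.

-6.434%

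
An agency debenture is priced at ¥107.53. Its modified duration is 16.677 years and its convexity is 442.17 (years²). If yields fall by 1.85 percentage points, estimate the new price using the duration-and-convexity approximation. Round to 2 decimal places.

Duration effect: -D_mod·Δy = -16.677 × (-0.0185) = +0.3085245
Convexity effect: ½·C·(Δy)² = 0.5 × 442.17 × (-0.0185)² = +0.07566634125
ΔP/P ≈ +0.3085245 + 0.07566634125 = +0.38419084125
New price ≈ 107.53 × (1 + 0.38419084125) = 148.8420411596125.

¥148.84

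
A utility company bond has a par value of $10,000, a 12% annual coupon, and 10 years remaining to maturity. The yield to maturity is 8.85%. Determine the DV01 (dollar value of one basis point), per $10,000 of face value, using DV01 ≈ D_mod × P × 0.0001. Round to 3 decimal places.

Periodic yield y = 0.0885.
  t   CF        PV=CF/(1+0.0885)^t    t·PV
  1     1,200.00     1,102.4345     1,102.4345
  2     1,200.00     1,012.8016     2,025.6032
  3     1,200.00       930.4562     2,791.3687
  4     1,200.00       854.8059     3,419.2236
  5     1,200.00       785.3063     3,926.5315
  6     1,200.00       721.4573     4,328.7439
  7     1,200.00       662.7996     4,639.5969
  8     1,200.00       608.9109     4,871.2875
  9     1,200.00       559.4037     5,034.6334
  10   11,200.00     4,796.6021    47,966.0205
  Σ                 12,034.9782    80,105.4439
P = 12,034.9782; D_Mac = 6.65605 yrs; D_mod = 6.11488 yrs.
DV01 ≈ 6.11488 × 12,034.9782 × 0.0001 = 7.359251.

$7.359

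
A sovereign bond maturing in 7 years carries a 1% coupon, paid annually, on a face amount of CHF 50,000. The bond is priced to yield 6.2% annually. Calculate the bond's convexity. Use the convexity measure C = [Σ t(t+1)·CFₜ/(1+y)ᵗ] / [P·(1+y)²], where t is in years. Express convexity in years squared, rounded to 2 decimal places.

47.30

With y = 0.062:
  t   CF        PV=CF/(1+0.062)^t    t·PV        t(t+1)·PV
  1       500.00       470.8098       470.8098         941.6196
  2       500.00       443.3237       886.6474       2,659.9423
  3       500.00       417.4423     1,252.3269       5,009.3076
  4       500.00       393.0718     1,572.2874       7,861.4369
  5       500.00       370.1241     1,850.6207      11,103.7244
  6       500.00       348.5161     2,091.0969      14,637.6782
  7    50,500.00    33,145.1326   232,015.9283   1,856,127.4261
  Σ                 35,588.4206   240,139.7174   1,898,341.1351
P = 35,588.4206.
Convexity = Σ t(t+1)·PV / [P·(1+y)²] = 1,898,341.1351 / (35,588.4206 × 1.127844) = 47.29514.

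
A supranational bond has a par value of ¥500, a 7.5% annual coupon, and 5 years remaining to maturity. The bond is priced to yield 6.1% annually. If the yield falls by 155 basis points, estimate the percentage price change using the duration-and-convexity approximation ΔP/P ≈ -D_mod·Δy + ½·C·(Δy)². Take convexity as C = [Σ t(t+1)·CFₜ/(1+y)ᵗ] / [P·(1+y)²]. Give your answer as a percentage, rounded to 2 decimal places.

With y = 0.061:
  t   CF        PV=CF/(1+0.061)^t    t·PV        t(t+1)·PV
  1        37.50        35.3440        35.3440          70.6880
  2        37.50        33.3120        66.6240         199.8719
  3        37.50        31.3968        94.1903         376.7614
  4        37.50        29.5917       118.3668         591.8338
  5       537.50       399.7620     1,998.8102      11,992.8611
  Σ                    529.4065     2,313.3353      13,232.0162
P = 529.4065; D_Mac = 4.36968 yrs; D_mod = 4.11845 yrs; C = 22.20271.
Duration effect: -4.11845 × (-0.0155) = +0.063836
Convexity effect: 0.5 × 22.20271 × (-0.0155)² = +0.0026671
ΔP/P ≈ +0.063836 + 0.0026671 = +0.066503 = +6.6503%.

+6.65%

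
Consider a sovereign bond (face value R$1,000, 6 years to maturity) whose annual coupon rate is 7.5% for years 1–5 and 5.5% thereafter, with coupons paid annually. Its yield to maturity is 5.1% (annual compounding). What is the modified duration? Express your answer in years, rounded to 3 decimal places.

Periodic yield y = 0.051. First find Macaulay duration:
  t   CF        PV=CF/(1+0.051)^t    t·PV
  1        75.00        71.3606        71.3606
  2        75.00        67.8978       135.7956
  3        75.00        64.6031       193.8092
  4        75.00        61.4682       245.8727
  5        75.00        58.4854       292.4271
  6     1,055.00       782.7736     4,696.6415
  Σ                  1,106.5887     5,635.9069
P = 1,106.5887; Macaulay duration = 5,635.9069 / 1,106.5887 = 5.09305 years.
Modified duration = D_Mac / (1 + y) = 5.09305 / 1.051 = 4.84590 years.

4.846 years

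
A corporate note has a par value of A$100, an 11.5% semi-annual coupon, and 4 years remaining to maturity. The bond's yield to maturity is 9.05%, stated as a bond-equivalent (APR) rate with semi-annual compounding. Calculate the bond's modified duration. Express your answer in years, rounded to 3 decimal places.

3.201 years

Periodic yield y = 0.04525. First find Macaulay duration:
  t   CF        PV=CF/(1+0.04525)^t    t·PV
  1         5.75         5.5011         5.5011
  2         5.75         5.2629        10.5259
  3         5.75         5.0351        15.1053
  4         5.75         4.8171        19.2685
  5         5.75         4.6086        23.0429
  6         5.75         4.4091        26.4544
  7         5.75         4.2182        29.5274
  8       105.75        74.2197       593.7573
  Σ                    108.0717       723.1826
P = 108.0717; Macaulay duration = 723.1826 / 108.0717 = 6.69169 half-year periods = 3.34585 years.
Modified duration = D_Mac / (1 + y) = 3.34585 / 1.04525 = 3.20100 years.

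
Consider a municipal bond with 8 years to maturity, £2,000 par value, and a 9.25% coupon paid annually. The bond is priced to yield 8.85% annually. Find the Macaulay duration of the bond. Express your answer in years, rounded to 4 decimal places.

6.0148 years

Periodic yield y = 0.0885. Discount each cash flow and weight by its year:
  t   CF        PV=CF/(1+0.0885)^t    t·PV
  1       185.00       169.9587       169.9587
  2       185.00       156.1402       312.2805
  3       185.00       143.4453       430.3360
  4       185.00       131.7826       527.1303
  5       185.00       121.0681       605.3403
  6       185.00       111.2247       667.3480
  7       185.00       102.1816       715.2712
  8     2,185.00     1,108.7253     8,869.8027
  Σ                  2,044.5265    12,297.4677
Price P = Σ PV = 2,044.5265.
Macaulay duration = Σ(t·PV) / P = 12,297.4677 / 2,044.5265 = 6.01482 years.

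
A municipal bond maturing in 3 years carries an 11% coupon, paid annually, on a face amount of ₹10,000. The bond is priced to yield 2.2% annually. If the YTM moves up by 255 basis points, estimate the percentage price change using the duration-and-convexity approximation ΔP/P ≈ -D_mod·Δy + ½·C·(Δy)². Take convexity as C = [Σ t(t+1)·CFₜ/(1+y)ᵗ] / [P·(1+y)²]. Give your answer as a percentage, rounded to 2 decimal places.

With y = 0.022:
  t   CF        PV=CF/(1+0.022)^t    t·PV        t(t+1)·PV
  1     1,100.00     1,076.3209     1,076.3209       2,152.6419
  2     1,100.00     1,053.1516     2,106.3032       6,318.9096
  3    11,100.00    10,398.4903    31,195.4709     124,781.8837
  Σ                 12,527.9629    34,378.0951     133,253.4352
P = 12,527.9629; D_Mac = 2.74411 yrs; D_mod = 2.68504 yrs; C = 10.18348.
Duration effect: -2.68504 × (+0.0255) = -0.068468
Convexity effect: 0.5 × 10.18348 × (0.0255)² = +0.0033109
ΔP/P ≈ -0.068468 + 0.0033109 = -0.065158 = -6.5158%.

-6.52%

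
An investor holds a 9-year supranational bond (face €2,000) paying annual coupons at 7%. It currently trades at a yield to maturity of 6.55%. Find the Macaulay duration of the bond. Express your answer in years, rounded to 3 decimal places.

7.004 years

Periodic yield y = 0.0655. Discount each cash flow and weight by its year:
  t   CF        PV=CF/(1+0.0655)^t    t·PV
  1       140.00       131.3937       131.3937
  2       140.00       123.3165       246.6330
  3       140.00       115.7358       347.2074
  4       140.00       108.6211       434.4844
  5       140.00       101.9438       509.7189
  6       140.00        95.6769       574.0617
  7       140.00        89.7954       628.5675
  8       140.00        84.2753       674.2025
  9     2,140.00     1,209.0178    10,881.1600
  Σ                  2,059.7763    14,427.4291
Price P = Σ PV = 2,059.7763.
Macaulay duration = Σ(t·PV) / P = 14,427.4291 / 2,059.7763 = 7.00437 years.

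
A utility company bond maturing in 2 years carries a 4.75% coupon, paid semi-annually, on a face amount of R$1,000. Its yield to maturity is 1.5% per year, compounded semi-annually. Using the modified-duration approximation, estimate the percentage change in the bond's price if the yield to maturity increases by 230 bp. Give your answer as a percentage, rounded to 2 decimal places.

-4.41%

Periodic yield y = 0.0075. Modified duration first:
  t   CF        PV=CF/(1+0.0075)^t    t·PV
  1        23.75        23.5732        23.5732
  2        23.75        23.3977        46.7954
  3        23.75        23.2235        69.6706
  4     1,023.75       993.6048     3,974.4193
  Σ                  1,063.7993     4,114.4586
P = 1,063.7993; D_Mac = 3.86770 half-year periods = 1.93385 yrs; D_mod = 1.93385/(1+0.0075) = 1.91946 yrs.
ΔP/P ≈ -D_mod · Δy = -1.91946 × (+0.023) = -0.044147 = -4.4147%.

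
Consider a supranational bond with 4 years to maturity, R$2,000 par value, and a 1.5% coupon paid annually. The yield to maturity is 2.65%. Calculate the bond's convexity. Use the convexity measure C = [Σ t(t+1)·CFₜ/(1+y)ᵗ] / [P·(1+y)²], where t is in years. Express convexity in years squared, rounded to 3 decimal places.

With y = 0.0265:
  t   CF        PV=CF/(1+0.0265)^t    t·PV        t(t+1)·PV
  1        30.00        29.2255        29.2255          58.4510
  2        30.00        28.4710        56.9421         170.8262
  3        30.00        27.7360        83.2081         332.8324
  4     2,030.00     1,828.3537     7,313.4149      36,567.0747
  Σ                  1,913.7863     7,482.7907      37,129.1844
P = 1,913.7863.
Convexity = Σ t(t+1)·PV / [P·(1+y)²] = 37,129.1844 / (1,913.7863 × 1.053702) = 18.41213.

18.412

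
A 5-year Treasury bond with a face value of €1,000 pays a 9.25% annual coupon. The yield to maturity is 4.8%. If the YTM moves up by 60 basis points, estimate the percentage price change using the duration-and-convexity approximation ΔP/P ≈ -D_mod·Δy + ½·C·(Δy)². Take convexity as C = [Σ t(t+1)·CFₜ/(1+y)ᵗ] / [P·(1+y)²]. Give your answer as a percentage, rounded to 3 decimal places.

With y = 0.048:
  t   CF        PV=CF/(1+0.048)^t    t·PV        t(t+1)·PV
  1        92.50        88.2634        88.2634         176.5267
  2        92.50        84.2208       168.4415         505.3246
  3        92.50        80.3633       241.0900         964.3599
  4        92.50        76.6826       306.7302       1,533.6512
  5     1,092.50       864.2015     4,321.0077      25,926.0460
  Σ                  1,193.7315     5,125.5328      29,105.9084
P = 1,193.7315; D_Mac = 4.29371 yrs; D_mod = 4.09705 yrs; C = 22.19995.
Duration effect: -4.09705 × (+0.006) = -0.024582
Convexity effect: 0.5 × 22.19995 × (0.006)² = +0.0003996
ΔP/P ≈ -0.024582 + 0.0003996 = -0.024183 = -2.4183%.

-2.418%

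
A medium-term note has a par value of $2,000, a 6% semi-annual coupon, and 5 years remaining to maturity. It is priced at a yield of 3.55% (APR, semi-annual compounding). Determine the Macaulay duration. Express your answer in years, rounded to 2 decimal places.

4.43 years

Periodic yield y = 0.01775. Discount each cash flow and weight by its period:
  t   CF        PV=CF/(1+0.01775)^t    t·PV
  1        60.00        58.9536        58.9536
  2        60.00        57.9254       115.8508
  3        60.00        56.9152       170.7455
  4        60.00        55.9225       223.6901
  5        60.00        54.9472       274.7361
  6        60.00        53.9889       323.9335
  7        60.00        53.0473       371.3313
  8        60.00        52.1222       416.9772
  9        60.00        51.2131       460.9181
  10    2,060.00     1,727.6514    17,276.5137
  Σ                  2,222.6868    19,693.6498
Price P = Σ PV = 2,222.6868.
Macaulay duration = Σ(t·PV) / P = 19,693.6498 / 2,222.6868 = 8.86029 half-year periods.
In years: 8.86029 / 2 = 4.43015 years.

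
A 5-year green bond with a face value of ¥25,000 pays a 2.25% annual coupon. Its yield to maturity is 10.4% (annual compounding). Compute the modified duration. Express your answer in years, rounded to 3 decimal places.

Periodic yield y = 0.104. First find Macaulay duration:
  t   CF        PV=CF/(1+0.104)^t    t·PV
  1       562.50       509.5109       509.5109
  2       562.50       461.5135       923.0269
  3       562.50       418.0376     1,254.1127
  4       562.50       378.6572     1,514.6288
  5    25,562.50    15,586.8357    77,934.1786
  Σ                 17,354.5548    82,135.4580
P = 17,354.5548; Macaulay duration = 82,135.4580 / 17,354.5548 = 4.73279 years.
Modified duration = D_Mac / (1 + y) = 4.73279 / 1.104 = 4.28695 years.

4.287 years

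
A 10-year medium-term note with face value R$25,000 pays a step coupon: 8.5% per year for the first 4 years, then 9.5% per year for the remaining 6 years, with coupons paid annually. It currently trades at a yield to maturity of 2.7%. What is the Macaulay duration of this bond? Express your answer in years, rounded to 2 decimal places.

Periodic yield y = 0.027. Discount each cash flow and weight by its year:
  t   CF        PV=CF/(1+0.027)^t    t·PV
  1     2,125.00     2,069.1334     2,069.1334
  2     2,125.00     2,014.7355     4,029.4711
  3     2,125.00     1,961.7678     5,885.3034
  4     2,125.00     1,910.1926     7,640.7704
  5     2,375.00     2,078.7937    10,393.9686
  6     2,375.00     2,024.1419    12,144.8513
  7     2,375.00     1,970.9269    13,796.4880
  8     2,375.00     1,919.1109    15,352.8870
  9     2,375.00     1,868.6571    16,817.9141
  10   27,375.00    20,972.4753   209,724.7531
  Σ                 38,789.9351   297,855.5405
Price P = Σ PV = 38,789.9351.
Macaulay duration = Σ(t·PV) / P = 297,855.5405 / 38,789.9351 = 7.67868 years.

7.68 years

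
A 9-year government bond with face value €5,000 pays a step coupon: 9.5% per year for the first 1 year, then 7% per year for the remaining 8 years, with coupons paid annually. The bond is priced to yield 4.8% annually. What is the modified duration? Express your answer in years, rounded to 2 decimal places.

6.69 years

Periodic yield y = 0.048. First find Macaulay duration:
  t   CF        PV=CF/(1+0.048)^t    t·PV
  1       475.00       453.2443       453.2443
  2       350.00       318.6732       637.3463
  3       350.00       304.0774       912.2323
  4       350.00       290.1502     1,160.6009
  5       350.00       276.8609     1,384.3045
  6       350.00       264.1803     1,585.0815
  7       350.00       252.0804     1,764.5627
  8       350.00       240.5347     1,924.2778
  9     5,350.00     3,508.3445    31,575.1009
  Σ                  5,908.1459    41,396.7513
P = 5,908.1459; Macaulay duration = 41,396.7513 / 5,908.1459 = 7.00672 years.
Modified duration = D_Mac / (1 + y) = 7.00672 / 1.048 = 6.68581 years.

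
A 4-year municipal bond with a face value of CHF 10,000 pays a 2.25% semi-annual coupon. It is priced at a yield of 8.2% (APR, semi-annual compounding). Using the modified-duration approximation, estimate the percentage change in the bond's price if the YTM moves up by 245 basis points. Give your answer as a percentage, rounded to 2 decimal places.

-9.00%

Periodic yield y = 0.041. Modified duration first:
  t   CF        PV=CF/(1+0.041)^t    t·PV
  1       112.50       108.0692       108.0692
  2       112.50       103.8128       207.6257
  3       112.50        99.7241       299.1724
  4       112.50        95.7965       383.1860
  5       112.50        92.0235       460.1176
  6       112.50        88.3992       530.3950
  7       112.50        84.9175       594.4228
  8    10,112.50     7,332.5106    58,660.0847
  Σ                  8,005.2535    61,243.0733
P = 8,005.2535; D_Mac = 7.65036 half-year periods = 3.82518 yrs; D_mod = 3.82518/(1+0.041) = 3.67452 yrs.
ΔP/P ≈ -D_mod · Δy = -3.67452 × (+0.0245) = -0.090026 = -9.0026%.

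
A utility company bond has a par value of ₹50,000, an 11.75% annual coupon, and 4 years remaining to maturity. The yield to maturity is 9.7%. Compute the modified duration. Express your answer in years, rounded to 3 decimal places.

3.128 years

Periodic yield y = 0.097. First find Macaulay duration:
  t   CF        PV=CF/(1+0.097)^t    t·PV
  1     5,875.00     5,355.5150     5,355.5150
  2     5,875.00     4,881.9645     9,763.9290
  3     5,875.00     4,450.2867    13,350.8600
  4    55,875.00    38,582.5587   154,330.2349
  Σ                 53,270.3249   182,800.5389
P = 53,270.3249; Macaulay duration = 182,800.5389 / 53,270.3249 = 3.43156 years.
Modified duration = D_Mac / (1 + y) = 3.43156 / 1.097 = 3.12814 years.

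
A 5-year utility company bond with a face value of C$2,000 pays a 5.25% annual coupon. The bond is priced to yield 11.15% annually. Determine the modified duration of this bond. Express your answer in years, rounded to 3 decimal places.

4.007 years

Periodic yield y = 0.1115. First find Macaulay duration:
  t   CF        PV=CF/(1+0.1115)^t    t·PV
  1       105.00        94.4669        94.4669
  2       105.00        84.9905       169.9810
  3       105.00        76.4647       229.3941
  4       105.00        68.7941       275.1766
  5     2,105.00     1,240.8085     6,204.0426
  Σ                  1,565.5248     6,973.0611
P = 1,565.5248; Macaulay duration = 6,973.0611 / 1,565.5248 = 4.45414 years.
Modified duration = D_Mac / (1 + y) = 4.45414 / 1.1115 = 4.00732 years.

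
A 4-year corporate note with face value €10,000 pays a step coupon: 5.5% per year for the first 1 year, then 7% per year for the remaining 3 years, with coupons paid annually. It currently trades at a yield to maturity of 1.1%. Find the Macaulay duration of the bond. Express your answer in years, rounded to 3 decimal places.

3.697 years

Periodic yield y = 0.011. Discount each cash flow and weight by its year:
  t   CF        PV=CF/(1+0.011)^t    t·PV
  1       550.00       544.0158       544.0158
  2       700.00       684.8504     1,369.7008
  3       700.00       677.3990     2,032.1971
  4    10,700.00    10,241.8676    40,967.4702
  Σ                 12,148.1328    44,913.3840
Price P = Σ PV = 12,148.1328.
Macaulay duration = Σ(t·PV) / P = 44,913.3840 / 12,148.1328 = 3.69714 years.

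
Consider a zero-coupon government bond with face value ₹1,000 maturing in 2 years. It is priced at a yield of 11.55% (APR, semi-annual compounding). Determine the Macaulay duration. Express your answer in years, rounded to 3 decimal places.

2.000 years

A zero-coupon bond has a single cash flow at maturity, so its Macaulay duration equals its maturity: 2 years.
(Equivalently: 4 semi-annual periods ÷ 2 = 2 years.)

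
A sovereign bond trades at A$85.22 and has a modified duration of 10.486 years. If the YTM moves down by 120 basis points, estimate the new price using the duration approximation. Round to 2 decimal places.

Duration approximation: ΔP/P ≈ -D_mod · Δy = -10.486 × (-0.012) = +0.125832.
New price ≈ 85.22 × (1 + 0.125832) = 95.94340304.

A$95.94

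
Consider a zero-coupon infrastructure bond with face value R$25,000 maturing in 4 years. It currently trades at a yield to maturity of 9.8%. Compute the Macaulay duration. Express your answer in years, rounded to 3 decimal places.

4.000 years

A zero-coupon bond has a single cash flow at maturity, so its Macaulay duration equals its maturity: 4 years.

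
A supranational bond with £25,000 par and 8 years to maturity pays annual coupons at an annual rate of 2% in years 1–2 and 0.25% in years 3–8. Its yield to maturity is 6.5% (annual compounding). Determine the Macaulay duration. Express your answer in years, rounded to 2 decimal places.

7.59 years

Periodic yield y = 0.065. Discount each cash flow and weight by its year:
  t   CF        PV=CF/(1+0.065)^t    t·PV
  1       500.00       469.4836       469.4836
  2       500.00       440.8296       881.6593
  3        62.50        51.7406       155.2217
  4        62.50        48.5827       194.3308
  5        62.50        45.6176       228.0878
  6        62.50        42.8334       257.0003
  7        62.50        40.2191       281.5340
  8    25,062.50    15,143.5441   121,148.3531
  Σ                 16,282.8507   123,615.6705
Price P = Σ PV = 16,282.8507.
Macaulay duration = Σ(t·PV) / P = 123,615.6705 / 16,282.8507 = 7.59177 years.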